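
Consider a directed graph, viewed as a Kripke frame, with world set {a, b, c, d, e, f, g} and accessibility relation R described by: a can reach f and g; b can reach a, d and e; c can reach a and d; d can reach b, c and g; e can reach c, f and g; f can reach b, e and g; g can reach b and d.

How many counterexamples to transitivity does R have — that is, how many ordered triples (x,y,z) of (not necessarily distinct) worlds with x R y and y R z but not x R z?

Enumerating: (a,f,b), (a,f,e), (a,g,b), (a,g,d), (b,a,f), (b,a,g), (b,d,b), (b,d,c), (b,d,g), (b,e,c), (b,e,f), (b,e,g), … and 26 more.
Total: 38.

38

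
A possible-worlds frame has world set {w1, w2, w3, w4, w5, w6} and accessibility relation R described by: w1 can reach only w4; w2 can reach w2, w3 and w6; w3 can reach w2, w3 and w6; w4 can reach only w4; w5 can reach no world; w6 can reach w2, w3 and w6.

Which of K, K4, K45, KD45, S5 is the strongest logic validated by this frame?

K45

Transitive (axiom 4): yes — every two-step R-path is closed by a direct edge.
Euclidean (axiom 5): yes — any two successors of a common world are R-related.
Serial (axiom D): no — w5 has no R-successor.
Reflexive (axiom T): no — w1 is not related to itself.
So F validates K, K4, K45; KD45 would additionally require R to be serial. The strongest is K45.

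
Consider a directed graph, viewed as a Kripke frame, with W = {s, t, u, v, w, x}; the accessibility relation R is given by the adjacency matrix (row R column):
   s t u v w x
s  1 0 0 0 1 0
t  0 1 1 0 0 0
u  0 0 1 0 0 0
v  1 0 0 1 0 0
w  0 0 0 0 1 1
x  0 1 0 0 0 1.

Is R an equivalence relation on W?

Reflexive: yes — every world is R-related to itself.
Symmetric: no — s R w but not w R s.
Transitive: no — s R w and w R x, but not s R x.
So R is not an equivalence relation.

No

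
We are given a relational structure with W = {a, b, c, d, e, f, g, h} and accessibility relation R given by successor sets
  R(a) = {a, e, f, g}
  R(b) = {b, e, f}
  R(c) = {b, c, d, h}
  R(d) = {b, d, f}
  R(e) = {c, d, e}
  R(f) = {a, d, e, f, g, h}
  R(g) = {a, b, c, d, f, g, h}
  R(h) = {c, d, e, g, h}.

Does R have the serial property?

Serial: yes — every world has a successor (e.g. a R a).

Yes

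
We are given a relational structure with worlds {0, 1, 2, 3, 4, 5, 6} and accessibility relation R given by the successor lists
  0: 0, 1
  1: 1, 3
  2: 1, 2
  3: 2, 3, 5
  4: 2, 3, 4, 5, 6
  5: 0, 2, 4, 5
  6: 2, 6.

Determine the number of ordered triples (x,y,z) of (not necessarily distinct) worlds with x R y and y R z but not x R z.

Enumerating: (0,1,3), (1,3,2), (1,3,5), (2,1,3), (3,2,1), (3,5,0), (3,5,4), (4,2,1), (4,5,0), (5,0,1), (5,2,1), (5,4,3), (5,4,6), (6,2,1).

14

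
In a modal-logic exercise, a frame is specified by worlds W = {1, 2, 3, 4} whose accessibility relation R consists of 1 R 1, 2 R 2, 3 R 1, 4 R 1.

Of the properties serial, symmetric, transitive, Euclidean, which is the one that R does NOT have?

Serial: yes — every world has a successor (e.g. 1 R 1).
Symmetric: no — 3 R 1 but not 1 R 3.
Transitive: yes — every two-step R-path is closed by a direct edge.
Euclidean: yes — any two successors of a common world are R-related.
Only symmetric fails.

symmetric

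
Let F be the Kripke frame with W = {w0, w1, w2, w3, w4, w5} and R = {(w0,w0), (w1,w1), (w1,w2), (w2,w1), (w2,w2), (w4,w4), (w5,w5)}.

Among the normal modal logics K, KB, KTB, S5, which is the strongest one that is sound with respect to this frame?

Symmetric (axiom B): yes — every pair in R has its reverse in R.
Reflexive (axiom T): no — w3 is not related to itself.
Euclidean (axiom 5): yes — any two successors of a common world are R-related.
So F validates K, KB; KTB would additionally require R to be reflexive. The strongest is KB.

KB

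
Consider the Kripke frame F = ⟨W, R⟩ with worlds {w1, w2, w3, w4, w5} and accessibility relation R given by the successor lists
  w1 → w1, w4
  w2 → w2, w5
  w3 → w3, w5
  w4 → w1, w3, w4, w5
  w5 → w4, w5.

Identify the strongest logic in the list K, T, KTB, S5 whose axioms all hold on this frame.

T

Reflexive (axiom T): yes — every world is R-related to itself.
Symmetric (axiom B): no — w2 R w5 but not w5 R w2.
Euclidean (axiom 5): no — w4 R w1 and w4 R w3, but not w1 R w3.
So F validates K, T; KTB would additionally require R to be symmetric. The strongest is T.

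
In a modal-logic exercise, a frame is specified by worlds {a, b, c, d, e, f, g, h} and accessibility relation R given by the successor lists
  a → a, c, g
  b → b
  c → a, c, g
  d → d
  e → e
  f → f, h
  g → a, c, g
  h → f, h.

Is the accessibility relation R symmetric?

Symmetric: yes — every pair in R has its reverse in R.

Yes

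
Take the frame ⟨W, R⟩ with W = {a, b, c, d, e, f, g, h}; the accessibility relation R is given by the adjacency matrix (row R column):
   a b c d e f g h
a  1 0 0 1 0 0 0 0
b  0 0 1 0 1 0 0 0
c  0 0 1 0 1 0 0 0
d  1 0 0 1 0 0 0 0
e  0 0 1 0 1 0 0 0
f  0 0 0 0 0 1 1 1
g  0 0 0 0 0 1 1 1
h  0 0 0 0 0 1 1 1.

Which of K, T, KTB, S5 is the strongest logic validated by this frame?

K

Reflexive (axiom T): no — b is not related to itself.
Symmetric (axiom B): no — b R c but not c R b.
Euclidean (axiom 5): yes — any two successors of a common world are R-related.
So F validates K; T would additionally require R to be reflexive. The strongest is K.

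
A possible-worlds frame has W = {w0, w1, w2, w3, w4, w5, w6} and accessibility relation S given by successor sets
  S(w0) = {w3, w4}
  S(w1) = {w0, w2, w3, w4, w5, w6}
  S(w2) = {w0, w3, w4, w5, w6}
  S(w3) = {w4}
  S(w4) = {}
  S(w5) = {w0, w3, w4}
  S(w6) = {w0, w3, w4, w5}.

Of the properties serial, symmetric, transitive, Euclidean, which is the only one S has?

transitive

Serial: no — w4 has no S-successor.
Symmetric: no — w0 S w3 but not w3 S w0.
Transitive: yes — every two-step S-path is closed by a direct edge.
Euclidean: no — w0 S w4 and w0 S w3, but not w4 S w3.
Only transitive holds.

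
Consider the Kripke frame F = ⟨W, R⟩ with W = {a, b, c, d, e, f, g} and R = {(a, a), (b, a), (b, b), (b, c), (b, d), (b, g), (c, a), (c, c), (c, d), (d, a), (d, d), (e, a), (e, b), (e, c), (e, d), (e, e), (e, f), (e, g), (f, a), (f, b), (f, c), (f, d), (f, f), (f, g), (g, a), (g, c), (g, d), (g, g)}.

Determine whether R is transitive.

Transitive: yes — every two-step R-path is closed by a direct edge.

Yes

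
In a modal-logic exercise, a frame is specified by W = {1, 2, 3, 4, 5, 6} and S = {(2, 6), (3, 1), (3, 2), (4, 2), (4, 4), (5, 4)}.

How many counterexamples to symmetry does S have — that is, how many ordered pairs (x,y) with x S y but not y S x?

Enumerating: (2,6), (3,1), (3,2), (4,2), (5,4).

5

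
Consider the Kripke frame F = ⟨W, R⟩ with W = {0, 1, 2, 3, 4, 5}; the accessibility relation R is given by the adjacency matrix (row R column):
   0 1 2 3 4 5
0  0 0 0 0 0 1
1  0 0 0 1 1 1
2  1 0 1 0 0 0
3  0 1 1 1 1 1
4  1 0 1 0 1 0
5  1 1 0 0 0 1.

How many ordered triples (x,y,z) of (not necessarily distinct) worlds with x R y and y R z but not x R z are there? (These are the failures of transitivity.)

Enumerating: (0,5,0), (0,5,1), (1,3,1), (1,3,2), (1,4,0), (1,4,2), (1,5,0), (1,5,1), (2,0,5), (3,2,0), (3,4,0), (3,5,0), (4,0,5), (5,1,3), (5,1,4).

15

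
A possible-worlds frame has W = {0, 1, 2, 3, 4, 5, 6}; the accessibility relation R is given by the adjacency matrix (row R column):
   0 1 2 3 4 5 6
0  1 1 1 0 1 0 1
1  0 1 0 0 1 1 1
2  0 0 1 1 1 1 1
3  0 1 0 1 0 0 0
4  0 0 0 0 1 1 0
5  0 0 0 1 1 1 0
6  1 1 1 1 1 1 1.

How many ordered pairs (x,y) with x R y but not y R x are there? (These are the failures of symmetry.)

13

Enumerating: (0,1), (0,2), (0,4), (1,4), (1,5), (2,3), (2,4), (2,5), (3,1), (5,3), (6,3), (6,4), (6,5).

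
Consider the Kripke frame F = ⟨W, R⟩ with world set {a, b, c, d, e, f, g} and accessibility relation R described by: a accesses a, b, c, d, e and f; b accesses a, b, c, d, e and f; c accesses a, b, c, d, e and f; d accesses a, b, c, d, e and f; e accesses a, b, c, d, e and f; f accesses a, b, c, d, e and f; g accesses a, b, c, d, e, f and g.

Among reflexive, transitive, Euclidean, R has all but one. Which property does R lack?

Euclidean

Reflexive: yes — every world is R-related to itself.
Transitive: yes — every two-step R-path is closed by a direct edge.
Euclidean: no — g R a and g R g, but not a R g.
Only Euclidean fails.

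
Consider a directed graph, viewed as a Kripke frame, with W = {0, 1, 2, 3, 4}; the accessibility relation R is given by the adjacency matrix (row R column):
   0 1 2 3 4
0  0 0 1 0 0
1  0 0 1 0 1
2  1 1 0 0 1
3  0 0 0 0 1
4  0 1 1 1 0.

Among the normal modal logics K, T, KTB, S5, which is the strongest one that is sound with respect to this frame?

K

Reflexive (axiom T): no — 0 is not related to itself.
Symmetric (axiom B): yes — every pair in R has its reverse in R.
Euclidean (axiom 5): no — 2 R 0 and 2 R 1, but not 0 R 1.
So F validates K; T would additionally require R to be reflexive. The strongest is K.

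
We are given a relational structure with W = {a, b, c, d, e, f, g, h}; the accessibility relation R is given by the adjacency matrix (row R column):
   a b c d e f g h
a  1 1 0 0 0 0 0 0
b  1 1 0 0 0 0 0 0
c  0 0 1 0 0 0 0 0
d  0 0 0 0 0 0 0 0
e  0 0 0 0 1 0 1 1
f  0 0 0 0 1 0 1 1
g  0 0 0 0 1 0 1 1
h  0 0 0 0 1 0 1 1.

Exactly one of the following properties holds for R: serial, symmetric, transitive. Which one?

transitive

Serial: no — d has no R-successor.
Symmetric: no — f R e but not e R f.
Transitive: yes — every two-step R-path is closed by a direct edge.
Only transitive holds.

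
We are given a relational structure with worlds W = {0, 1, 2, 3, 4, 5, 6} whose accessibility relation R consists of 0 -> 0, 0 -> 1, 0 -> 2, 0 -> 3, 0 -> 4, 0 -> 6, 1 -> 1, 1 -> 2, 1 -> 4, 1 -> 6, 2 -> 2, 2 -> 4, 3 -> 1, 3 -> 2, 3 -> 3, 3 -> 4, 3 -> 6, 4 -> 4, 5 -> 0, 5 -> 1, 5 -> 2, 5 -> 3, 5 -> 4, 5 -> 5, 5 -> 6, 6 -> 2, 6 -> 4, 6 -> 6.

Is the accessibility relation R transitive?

Yes

Transitive: yes — every two-step R-path is closed by a direct edge.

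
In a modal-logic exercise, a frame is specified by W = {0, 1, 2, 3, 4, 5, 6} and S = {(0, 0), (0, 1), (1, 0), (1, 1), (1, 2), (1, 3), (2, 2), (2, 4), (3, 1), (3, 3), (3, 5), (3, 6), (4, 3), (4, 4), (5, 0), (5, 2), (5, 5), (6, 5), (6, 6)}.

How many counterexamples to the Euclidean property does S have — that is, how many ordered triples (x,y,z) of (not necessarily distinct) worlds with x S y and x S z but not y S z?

21

Enumerating: (1,0,2), (1,0,3), (1,2,0), (1,2,1), (1,2,3), (1,3,0), (1,3,2), (2,4,2), (3,1,5), (3,1,6), (3,5,1), (3,5,3), … and 9 more.
Total: 21.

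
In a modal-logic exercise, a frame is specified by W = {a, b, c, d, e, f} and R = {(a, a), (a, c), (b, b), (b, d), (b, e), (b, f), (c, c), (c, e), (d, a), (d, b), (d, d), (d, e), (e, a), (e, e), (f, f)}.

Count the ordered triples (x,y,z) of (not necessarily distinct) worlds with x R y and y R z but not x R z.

7

Enumerating: (a,c,e), (b,d,a), (b,e,a), (c,e,a), (d,a,c), (d,b,f), (e,a,c).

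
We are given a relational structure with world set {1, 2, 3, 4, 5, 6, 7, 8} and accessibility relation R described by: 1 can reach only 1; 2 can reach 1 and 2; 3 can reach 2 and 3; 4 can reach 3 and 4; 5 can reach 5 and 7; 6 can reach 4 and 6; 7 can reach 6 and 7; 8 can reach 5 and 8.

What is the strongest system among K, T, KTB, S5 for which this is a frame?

T

Reflexive (axiom T): yes — every world is R-related to itself.
Symmetric (axiom B): no — 2 R 1 but not 1 R 2.
Euclidean (axiom 5): no — 2 R 1 and 2 R 2, but not 1 R 2.
So F validates K, T; KTB would additionally require R to be symmetric. The strongest is T.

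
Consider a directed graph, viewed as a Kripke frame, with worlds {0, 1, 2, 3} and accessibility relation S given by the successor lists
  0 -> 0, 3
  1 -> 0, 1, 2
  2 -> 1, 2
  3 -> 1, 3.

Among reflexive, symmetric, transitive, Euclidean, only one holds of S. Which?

Reflexive: yes — every world is S-related to itself.
Symmetric: no — 0 S 3 but not 3 S 0.
Transitive: no — 0 S 3 and 3 S 1, but not 0 S 1.
Euclidean: no — 1 S 0 and 1 S 2, but not 0 S 2.
Only reflexive holds.

reflexive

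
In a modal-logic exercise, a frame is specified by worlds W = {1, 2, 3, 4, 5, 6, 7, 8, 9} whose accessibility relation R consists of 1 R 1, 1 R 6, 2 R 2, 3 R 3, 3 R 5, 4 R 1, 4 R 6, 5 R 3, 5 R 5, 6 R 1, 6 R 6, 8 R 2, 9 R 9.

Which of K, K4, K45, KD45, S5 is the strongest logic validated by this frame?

K45

Transitive (axiom 4): yes — every two-step R-path is closed by a direct edge.
Euclidean (axiom 5): yes — any two successors of a common world are R-related.
Serial (axiom D): no — 7 has no R-successor.
Reflexive (axiom T): no — 4 is not related to itself.
So F validates K, K4, K45; KD45 would additionally require R to be serial. The strongest is K45.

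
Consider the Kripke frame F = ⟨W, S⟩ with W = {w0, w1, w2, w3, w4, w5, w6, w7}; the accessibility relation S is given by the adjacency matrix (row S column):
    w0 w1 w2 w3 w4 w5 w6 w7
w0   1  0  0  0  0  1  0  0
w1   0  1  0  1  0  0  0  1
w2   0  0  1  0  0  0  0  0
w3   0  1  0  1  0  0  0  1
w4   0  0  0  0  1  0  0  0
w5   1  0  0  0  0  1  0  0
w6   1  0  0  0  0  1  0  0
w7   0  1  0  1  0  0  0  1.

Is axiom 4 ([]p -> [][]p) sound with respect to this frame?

Yes

The schema 4 characterises exactly the transitive frames.
Transitive: yes — every two-step S-path is closed by a direct edge.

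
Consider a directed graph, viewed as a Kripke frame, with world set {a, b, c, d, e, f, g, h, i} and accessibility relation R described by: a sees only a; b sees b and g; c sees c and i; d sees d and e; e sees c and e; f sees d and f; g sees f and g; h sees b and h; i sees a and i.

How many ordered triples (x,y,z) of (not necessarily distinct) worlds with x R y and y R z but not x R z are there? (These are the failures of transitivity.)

7

Enumerating: (b,g,f), (c,i,a), (d,e,c), (e,c,i), (f,d,e), (g,f,d), (h,b,g).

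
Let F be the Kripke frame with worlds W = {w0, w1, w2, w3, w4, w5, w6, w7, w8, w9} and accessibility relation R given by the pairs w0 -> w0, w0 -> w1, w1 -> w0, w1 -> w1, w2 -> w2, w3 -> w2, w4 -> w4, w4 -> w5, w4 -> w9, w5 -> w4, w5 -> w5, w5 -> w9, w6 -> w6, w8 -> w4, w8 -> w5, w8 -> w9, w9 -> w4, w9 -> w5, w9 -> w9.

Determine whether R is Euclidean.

Yes

Euclidean: yes — any two successors of a common world are R-related.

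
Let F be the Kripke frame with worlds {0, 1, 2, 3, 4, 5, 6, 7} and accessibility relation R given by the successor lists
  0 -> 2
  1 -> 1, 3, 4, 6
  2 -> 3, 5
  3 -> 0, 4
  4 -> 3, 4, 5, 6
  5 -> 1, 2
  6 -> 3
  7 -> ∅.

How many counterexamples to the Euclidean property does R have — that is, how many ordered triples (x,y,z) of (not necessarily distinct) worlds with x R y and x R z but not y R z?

Enumerating: (0,2,2), (1,3,1), (1,3,3), (1,3,6), (1,4,1), (1,6,1), (1,6,4), (1,6,6), (2,3,3), (2,3,5), (2,5,3), (2,5,5), … and 17 more.
Total: 29.

29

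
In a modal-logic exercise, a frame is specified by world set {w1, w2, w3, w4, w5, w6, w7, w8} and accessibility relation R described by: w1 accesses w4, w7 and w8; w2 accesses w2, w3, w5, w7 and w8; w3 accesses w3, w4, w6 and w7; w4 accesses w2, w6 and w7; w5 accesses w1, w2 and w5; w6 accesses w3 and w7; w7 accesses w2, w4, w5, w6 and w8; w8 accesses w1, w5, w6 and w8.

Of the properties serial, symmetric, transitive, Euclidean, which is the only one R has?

Serial: yes — every world has a successor (e.g. w1 R w4).
Symmetric: no — w1 R w4 but not w4 R w1.
Transitive: no — w1 R w4 and w4 R w2, but not w1 R w2.
Euclidean: no — w1 R w4 and w1 R w8, but not w4 R w8.
Only serial holds.

serial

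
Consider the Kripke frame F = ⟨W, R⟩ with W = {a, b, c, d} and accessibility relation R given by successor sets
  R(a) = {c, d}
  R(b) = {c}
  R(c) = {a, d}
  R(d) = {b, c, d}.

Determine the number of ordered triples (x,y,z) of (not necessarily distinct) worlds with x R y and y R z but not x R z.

8

Enumerating: (a,c,a), (a,d,b), (b,c,a), (b,c,d), (c,a,c), (c,d,b), (c,d,c), (d,c,a).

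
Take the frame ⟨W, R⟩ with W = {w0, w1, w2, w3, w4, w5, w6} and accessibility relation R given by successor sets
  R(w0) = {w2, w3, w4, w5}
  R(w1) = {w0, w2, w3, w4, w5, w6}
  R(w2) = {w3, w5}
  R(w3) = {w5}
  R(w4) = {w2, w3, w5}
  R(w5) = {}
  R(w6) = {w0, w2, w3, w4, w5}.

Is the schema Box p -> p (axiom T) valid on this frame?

No

By correspondence theory, T is valid on a frame iff R is reflexive.
Reflexive: no — w0 is not related to itself.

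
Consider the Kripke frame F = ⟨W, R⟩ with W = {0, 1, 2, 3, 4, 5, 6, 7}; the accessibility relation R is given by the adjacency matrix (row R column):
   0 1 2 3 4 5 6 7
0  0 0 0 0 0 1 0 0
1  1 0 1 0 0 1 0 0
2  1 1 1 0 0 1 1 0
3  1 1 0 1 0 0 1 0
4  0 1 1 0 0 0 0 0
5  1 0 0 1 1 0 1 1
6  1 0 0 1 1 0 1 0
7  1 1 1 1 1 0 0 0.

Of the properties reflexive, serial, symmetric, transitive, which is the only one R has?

Reflexive: no — 0 is not related to itself.
Serial: yes — every world has a successor (e.g. 0 R 5).
Symmetric: no — 1 R 0 but not 0 R 1.
Transitive: no — 0 R 5 and 5 R 3, but not 0 R 3.
Only serial holds.

serial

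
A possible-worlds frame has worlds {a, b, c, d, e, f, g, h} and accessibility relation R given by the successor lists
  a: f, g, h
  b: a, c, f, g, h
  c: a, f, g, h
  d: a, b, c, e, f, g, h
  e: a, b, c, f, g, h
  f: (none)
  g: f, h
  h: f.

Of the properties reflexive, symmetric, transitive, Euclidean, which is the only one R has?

Reflexive: no — a is not related to itself.
Symmetric: no — a R f but not f R a.
Transitive: yes — every two-step R-path is closed by a direct edge.
Euclidean: no — a R f and a R g, but not f R g.
Only transitive holds.

transitive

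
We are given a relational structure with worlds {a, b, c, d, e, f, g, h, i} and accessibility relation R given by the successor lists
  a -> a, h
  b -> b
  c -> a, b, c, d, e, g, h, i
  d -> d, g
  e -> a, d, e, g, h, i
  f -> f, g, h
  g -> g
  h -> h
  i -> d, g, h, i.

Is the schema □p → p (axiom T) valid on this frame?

Yes

By correspondence theory, T is valid on a frame iff R is reflexive.
Reflexive: yes — every world is R-related to itself.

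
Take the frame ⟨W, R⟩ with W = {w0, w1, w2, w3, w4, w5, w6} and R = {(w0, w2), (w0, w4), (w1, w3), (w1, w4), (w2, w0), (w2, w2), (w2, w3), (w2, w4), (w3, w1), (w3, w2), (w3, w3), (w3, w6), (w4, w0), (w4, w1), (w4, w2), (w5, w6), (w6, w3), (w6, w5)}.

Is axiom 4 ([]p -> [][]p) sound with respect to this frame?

The schema 4 characterises exactly the transitive frames.
Transitive: no — w0 R w2 and w2 R w3, but not w0 R w3.

No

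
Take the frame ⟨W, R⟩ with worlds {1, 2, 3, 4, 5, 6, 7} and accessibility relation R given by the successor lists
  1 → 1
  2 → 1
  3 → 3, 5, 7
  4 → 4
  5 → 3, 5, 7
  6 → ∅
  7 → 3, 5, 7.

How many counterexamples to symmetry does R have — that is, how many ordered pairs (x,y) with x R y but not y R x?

Enumerating: (2,1).

1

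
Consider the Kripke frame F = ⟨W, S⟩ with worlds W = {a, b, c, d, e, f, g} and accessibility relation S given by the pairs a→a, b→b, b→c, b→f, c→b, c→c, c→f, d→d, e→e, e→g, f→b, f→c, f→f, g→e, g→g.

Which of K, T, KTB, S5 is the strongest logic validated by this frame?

S5

Reflexive (axiom T): yes — every world is S-related to itself.
Symmetric (axiom B): yes — every pair in S has its reverse in S.
Euclidean (axiom 5): yes — any two successors of a common world are S-related.
So F validates K, T, KTB, S5. The strongest is S5.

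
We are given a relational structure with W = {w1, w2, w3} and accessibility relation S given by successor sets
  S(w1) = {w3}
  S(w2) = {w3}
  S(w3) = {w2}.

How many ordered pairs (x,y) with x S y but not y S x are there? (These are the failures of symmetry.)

1

Enumerating: (w1,w3).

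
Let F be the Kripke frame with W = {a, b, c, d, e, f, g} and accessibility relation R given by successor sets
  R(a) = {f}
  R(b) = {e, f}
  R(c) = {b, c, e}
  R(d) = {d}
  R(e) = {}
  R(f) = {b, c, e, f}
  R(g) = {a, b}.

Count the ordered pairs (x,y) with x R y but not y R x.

8

Enumerating: (a,f), (b,e), (c,b), (c,e), (f,c), (f,e), (g,a), (g,b).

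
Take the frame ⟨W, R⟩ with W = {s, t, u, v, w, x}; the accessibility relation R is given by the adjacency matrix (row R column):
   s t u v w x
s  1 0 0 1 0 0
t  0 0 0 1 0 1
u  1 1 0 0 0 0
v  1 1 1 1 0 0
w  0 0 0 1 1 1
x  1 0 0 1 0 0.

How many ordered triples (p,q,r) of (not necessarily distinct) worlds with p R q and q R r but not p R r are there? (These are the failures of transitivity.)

16

Enumerating: (s,v,t), (s,v,u), (t,v,s), (t,v,t), (t,v,u), (t,x,s), (u,s,v), (u,t,v), (u,t,x), (v,t,x), (w,v,s), (w,v,t), (w,v,u), (w,x,s), (x,v,t), (x,v,u).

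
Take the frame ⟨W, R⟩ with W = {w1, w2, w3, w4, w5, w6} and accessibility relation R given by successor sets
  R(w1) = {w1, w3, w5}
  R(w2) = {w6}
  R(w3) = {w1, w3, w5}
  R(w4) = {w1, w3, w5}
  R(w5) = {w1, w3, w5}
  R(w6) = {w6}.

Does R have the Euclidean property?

Euclidean: yes — any two successors of a common world are R-related.

Yes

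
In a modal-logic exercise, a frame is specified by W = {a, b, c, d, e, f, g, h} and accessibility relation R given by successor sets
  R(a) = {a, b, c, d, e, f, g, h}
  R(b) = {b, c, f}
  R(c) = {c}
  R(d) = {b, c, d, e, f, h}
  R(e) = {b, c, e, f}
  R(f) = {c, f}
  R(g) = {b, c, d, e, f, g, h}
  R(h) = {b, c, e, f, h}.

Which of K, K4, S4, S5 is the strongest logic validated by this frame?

Transitive (axiom 4): yes — every two-step R-path is closed by a direct edge.
Reflexive (axiom T): yes — every world is R-related to itself.
Euclidean (axiom 5): no — a R b and a R d, but not b R d.
So F validates K, K4, S4; S5 would additionally require R to be Euclidean. The strongest is S4.

S4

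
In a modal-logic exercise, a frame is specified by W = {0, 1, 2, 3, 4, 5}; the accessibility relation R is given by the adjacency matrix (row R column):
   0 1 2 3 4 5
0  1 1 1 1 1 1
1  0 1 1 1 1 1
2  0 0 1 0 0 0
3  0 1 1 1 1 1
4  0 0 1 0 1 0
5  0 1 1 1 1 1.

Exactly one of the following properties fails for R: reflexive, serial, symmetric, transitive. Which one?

Reflexive: yes — every world is R-related to itself.
Serial: yes — every world has a successor (e.g. 0 R 0).
Symmetric: no — 0 R 1 but not 1 R 0.
Transitive: yes — every two-step R-path is closed by a direct edge.
Only symmetric fails.

symmetric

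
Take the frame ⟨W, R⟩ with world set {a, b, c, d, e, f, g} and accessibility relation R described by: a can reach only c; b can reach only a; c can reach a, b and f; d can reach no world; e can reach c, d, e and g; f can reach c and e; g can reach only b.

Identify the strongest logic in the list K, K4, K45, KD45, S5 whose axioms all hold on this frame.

K

Transitive (axiom 4): no — a R c and c R b, but not a R b.
Euclidean (axiom 5): no — c R a and c R b, but not a R b.
Serial (axiom D): no — d has no R-successor.
Reflexive (axiom T): no — a is not related to itself.
So F validates K; K4 would additionally require R to be transitive. The strongest is K.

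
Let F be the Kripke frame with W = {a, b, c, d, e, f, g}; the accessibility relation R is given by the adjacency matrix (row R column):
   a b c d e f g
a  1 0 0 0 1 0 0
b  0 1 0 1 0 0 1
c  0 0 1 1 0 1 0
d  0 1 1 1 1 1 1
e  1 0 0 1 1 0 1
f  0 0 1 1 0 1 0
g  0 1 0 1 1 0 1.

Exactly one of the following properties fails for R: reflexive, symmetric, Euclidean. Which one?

Reflexive: yes — every world is R-related to itself.
Symmetric: yes — every pair in R has its reverse in R.
Euclidean: no — d R b and d R c, but not b R c.
Only Euclidean fails.

Euclidean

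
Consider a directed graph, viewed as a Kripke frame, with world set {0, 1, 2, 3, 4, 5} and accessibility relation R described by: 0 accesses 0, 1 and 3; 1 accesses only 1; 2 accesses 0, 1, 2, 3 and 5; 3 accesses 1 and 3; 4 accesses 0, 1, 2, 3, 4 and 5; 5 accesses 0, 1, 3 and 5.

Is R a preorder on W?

Yes

Reflexive: yes — every world is R-related to itself.
Transitive: yes — every two-step R-path is closed by a direct edge.
So R is a preorder.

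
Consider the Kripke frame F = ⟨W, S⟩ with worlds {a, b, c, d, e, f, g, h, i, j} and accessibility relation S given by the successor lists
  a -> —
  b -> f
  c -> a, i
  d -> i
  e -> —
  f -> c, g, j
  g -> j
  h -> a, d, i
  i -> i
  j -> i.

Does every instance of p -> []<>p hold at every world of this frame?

Axiom B corresponds to the accessibility relation being symmetric.
Symmetric: no — b S f but not f S b.

No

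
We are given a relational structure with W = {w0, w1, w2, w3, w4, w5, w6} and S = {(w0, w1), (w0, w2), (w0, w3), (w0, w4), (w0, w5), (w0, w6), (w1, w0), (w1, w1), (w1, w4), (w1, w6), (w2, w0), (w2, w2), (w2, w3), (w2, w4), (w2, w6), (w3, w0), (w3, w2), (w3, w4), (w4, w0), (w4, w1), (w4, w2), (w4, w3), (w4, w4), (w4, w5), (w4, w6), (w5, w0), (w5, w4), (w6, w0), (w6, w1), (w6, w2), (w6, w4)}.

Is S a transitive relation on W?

Transitive: no — w1 S w0 and w0 S w2, but not w1 S w2.

No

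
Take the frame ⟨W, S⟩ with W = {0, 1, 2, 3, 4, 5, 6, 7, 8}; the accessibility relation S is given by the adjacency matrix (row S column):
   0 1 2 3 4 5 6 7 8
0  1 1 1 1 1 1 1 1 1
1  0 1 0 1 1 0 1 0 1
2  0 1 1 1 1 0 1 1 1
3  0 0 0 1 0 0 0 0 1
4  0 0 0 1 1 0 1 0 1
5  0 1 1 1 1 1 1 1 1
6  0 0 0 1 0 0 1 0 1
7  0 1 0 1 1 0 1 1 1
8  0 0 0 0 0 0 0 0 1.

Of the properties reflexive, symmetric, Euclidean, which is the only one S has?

reflexive

Reflexive: yes — every world is S-related to itself.
Symmetric: no — 0 S 1 but not 1 S 0.
Euclidean: no — 0 S 1 and 0 S 2, but not 1 S 2.
Only reflexive holds.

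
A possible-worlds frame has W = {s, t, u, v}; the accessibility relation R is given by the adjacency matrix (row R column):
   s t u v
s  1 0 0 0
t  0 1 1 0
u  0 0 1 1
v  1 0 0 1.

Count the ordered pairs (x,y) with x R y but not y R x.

Enumerating: (t,u), (u,v), (v,s).

3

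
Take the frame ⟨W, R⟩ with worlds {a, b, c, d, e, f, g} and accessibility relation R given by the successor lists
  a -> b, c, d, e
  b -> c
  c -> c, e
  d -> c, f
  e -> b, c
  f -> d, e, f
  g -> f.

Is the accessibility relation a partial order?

Reflexive: no — a is not related to itself.
Transitive: no — a R d and d R f, but not a R f.
Antisymmetric: no — c R e and e R c with c ≠ e.
So R is not a partial order.

No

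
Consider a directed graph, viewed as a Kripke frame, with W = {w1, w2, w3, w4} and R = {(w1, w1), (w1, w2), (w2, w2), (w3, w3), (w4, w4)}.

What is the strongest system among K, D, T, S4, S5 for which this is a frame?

Serial (axiom D): yes — every world has a successor (e.g. w1 R w1).
Reflexive (axiom T): yes — every world is R-related to itself.
Transitive (axiom 4): yes — every two-step R-path is closed by a direct edge.
Euclidean (axiom 5): no — w1 R w2 and w1 R w1, but not w2 R w1.
So F validates K, D, T, S4; S5 would additionally require R to be Euclidean. The strongest is S4.

S4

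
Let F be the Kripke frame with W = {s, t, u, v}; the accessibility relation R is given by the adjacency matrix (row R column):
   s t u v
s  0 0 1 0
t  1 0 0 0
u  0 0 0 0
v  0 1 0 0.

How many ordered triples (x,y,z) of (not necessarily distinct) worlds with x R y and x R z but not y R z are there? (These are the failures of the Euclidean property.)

Enumerating: (s,u,u), (t,s,s), (v,t,t).

3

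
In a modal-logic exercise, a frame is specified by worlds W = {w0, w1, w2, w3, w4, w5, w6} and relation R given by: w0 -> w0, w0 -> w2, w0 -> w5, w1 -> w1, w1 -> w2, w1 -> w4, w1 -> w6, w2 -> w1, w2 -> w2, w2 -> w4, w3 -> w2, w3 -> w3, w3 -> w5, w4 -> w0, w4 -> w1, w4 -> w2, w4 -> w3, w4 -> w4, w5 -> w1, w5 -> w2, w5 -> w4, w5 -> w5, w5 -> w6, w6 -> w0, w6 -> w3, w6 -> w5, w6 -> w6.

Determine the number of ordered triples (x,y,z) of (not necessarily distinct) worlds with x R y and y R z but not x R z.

30

Enumerating: (w0,w2,w1), (w0,w2,w4), (w0,w5,w1), (w0,w5,w4), (w0,w5,w6), (w1,w4,w0), (w1,w4,w3), (w1,w6,w0), (w1,w6,w3), (w1,w6,w5), (w2,w1,w6), (w2,w4,w0), … and 18 more.
Total: 30.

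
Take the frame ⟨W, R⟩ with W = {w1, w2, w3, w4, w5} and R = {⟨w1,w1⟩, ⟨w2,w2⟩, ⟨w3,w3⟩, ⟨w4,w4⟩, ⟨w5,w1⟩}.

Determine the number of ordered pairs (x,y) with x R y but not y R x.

1

Enumerating: (w5,w1).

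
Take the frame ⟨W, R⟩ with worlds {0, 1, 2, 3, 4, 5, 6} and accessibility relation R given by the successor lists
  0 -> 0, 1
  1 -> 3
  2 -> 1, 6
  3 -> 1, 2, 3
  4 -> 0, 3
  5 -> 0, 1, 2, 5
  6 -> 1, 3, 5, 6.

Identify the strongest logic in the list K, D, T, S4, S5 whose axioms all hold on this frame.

D

Serial (axiom D): yes — every world has a successor (e.g. 0 R 0).
Reflexive (axiom T): no — 1 is not related to itself.
Transitive (axiom 4): no — 0 R 1 and 1 R 3, but not 0 R 3.
Euclidean (axiom 5): no — 2 R 1 and 2 R 6, but not 1 R 6.
So F validates K, D; T would additionally require R to be reflexive. The strongest is D.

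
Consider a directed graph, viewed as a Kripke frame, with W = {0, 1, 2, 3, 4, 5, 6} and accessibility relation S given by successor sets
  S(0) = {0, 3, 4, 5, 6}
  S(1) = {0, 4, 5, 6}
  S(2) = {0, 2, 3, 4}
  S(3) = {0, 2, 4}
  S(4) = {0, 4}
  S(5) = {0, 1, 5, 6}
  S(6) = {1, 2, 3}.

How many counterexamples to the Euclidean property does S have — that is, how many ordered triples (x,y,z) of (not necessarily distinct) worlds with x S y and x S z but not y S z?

Enumerating: (0,3,3), (0,3,5), (0,3,6), (0,4,3), (0,4,5), (0,4,6), (0,5,3), (0,5,4), (0,6,0), (0,6,4), (0,6,5), (0,6,6), … and 24 more.
Total: 36.

36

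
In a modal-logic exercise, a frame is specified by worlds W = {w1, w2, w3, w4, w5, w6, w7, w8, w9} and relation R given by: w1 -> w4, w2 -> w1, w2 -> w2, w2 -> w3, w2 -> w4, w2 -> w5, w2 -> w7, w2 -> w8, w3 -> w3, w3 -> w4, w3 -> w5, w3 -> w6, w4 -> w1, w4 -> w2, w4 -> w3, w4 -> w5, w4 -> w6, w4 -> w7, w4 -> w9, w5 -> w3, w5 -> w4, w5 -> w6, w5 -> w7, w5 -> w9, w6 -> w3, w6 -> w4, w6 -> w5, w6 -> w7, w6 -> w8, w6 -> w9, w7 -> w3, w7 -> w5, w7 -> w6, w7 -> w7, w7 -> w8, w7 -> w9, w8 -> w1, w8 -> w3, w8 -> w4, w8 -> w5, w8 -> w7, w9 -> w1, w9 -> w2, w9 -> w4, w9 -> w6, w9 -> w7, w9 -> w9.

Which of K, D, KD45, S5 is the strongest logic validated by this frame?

Serial (axiom D): yes — every world has a successor (e.g. w1 R w4).
Euclidean (axiom 5): no — w2 R w1 and w2 R w3, but not w1 R w3.
Transitive (axiom 4): no — w1 R w4 and w4 R w2, but not w1 R w2.
Reflexive (axiom T): no — w1 is not related to itself.
So F validates K, D; KD45 would additionally require R to be Euclidean and transitive. The strongest is D.

D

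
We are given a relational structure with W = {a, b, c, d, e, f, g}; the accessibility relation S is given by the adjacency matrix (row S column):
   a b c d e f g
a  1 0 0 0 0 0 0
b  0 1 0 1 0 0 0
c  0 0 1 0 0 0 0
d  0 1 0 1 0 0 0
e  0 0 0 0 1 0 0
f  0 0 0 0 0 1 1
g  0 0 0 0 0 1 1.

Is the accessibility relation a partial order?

No

Reflexive: yes — every world is S-related to itself.
Transitive: yes — every two-step S-path is closed by a direct edge.
Antisymmetric: no — b S d and d S b with b ≠ d.
So S is not a partial order.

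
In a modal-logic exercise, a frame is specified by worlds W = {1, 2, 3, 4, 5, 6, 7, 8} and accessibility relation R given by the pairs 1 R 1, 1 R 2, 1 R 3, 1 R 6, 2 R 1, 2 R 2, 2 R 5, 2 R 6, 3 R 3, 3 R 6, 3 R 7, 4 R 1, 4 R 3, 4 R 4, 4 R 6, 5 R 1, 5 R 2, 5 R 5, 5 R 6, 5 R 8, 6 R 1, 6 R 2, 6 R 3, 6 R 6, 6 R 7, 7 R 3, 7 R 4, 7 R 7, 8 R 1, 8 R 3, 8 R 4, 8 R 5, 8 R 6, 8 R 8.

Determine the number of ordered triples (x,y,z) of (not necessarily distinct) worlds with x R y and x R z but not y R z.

40

Enumerating: (1,2,3), (1,3,1), (1,3,2), (2,1,5), (2,6,5), (3,7,6), (4,1,4), (4,3,1), (4,3,4), (4,6,4), (5,1,5), (5,1,8), … and 28 more.
Total: 40.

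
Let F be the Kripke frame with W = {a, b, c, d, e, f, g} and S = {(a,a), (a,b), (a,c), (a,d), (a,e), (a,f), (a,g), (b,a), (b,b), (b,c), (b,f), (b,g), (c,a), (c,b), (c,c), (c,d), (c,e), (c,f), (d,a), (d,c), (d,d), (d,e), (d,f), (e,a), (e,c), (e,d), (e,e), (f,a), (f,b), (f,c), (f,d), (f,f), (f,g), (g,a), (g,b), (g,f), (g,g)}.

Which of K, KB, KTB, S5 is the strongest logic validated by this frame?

Symmetric (axiom B): yes — every pair in S has its reverse in S.
Reflexive (axiom T): yes — every world is S-related to itself.
Euclidean (axiom 5): no — a S b and a S d, but not b S d.
So F validates K, KB, KTB; S5 would additionally require S to be Euclidean. The strongest is KTB.

KTB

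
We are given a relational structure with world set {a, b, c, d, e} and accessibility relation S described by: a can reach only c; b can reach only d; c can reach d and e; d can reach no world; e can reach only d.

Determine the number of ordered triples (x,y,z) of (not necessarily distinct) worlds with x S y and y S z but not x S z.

Enumerating: (a,c,d), (a,c,e).

2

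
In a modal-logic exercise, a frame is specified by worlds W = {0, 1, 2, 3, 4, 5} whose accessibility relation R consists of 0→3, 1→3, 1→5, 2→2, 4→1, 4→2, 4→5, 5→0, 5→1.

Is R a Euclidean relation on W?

Euclidean: no — 1 R 3 and 1 R 5, but not 3 R 5.

No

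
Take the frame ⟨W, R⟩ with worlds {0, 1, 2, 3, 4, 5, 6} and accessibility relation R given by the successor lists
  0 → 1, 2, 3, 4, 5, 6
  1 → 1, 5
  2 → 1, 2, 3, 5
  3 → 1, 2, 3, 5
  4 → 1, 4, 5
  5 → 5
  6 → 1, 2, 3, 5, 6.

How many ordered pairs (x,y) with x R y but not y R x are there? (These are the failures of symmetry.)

17

Enumerating: (0,1), (0,2), (0,3), (0,4), (0,5), (0,6), (1,5), (2,1), (2,5), (3,1), (3,5), (4,1), (4,5), (6,1), (6,2), (6,3), (6,5).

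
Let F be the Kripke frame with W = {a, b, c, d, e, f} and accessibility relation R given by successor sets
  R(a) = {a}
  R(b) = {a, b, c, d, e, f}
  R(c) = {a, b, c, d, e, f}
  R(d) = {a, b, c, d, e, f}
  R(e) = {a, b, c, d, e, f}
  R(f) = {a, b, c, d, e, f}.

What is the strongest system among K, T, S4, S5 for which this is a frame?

Reflexive (axiom T): yes — every world is R-related to itself.
Transitive (axiom 4): yes — every two-step R-path is closed by a direct edge.
Euclidean (axiom 5): no — b R a and b R c, but not a R c.
So F validates K, T, S4; S5 would additionally require R to be Euclidean. The strongest is S4.

S4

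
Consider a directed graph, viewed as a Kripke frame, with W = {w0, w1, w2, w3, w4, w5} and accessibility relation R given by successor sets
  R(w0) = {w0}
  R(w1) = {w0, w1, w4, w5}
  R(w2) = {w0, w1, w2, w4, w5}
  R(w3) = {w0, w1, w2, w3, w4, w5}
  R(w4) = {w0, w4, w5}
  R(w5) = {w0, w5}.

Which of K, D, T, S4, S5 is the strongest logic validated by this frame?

S4

Serial (axiom D): yes — every world has a successor (e.g. w0 R w0).
Reflexive (axiom T): yes — every world is R-related to itself.
Transitive (axiom 4): yes — every two-step R-path is closed by a direct edge.
Euclidean (axiom 5): no — w1 R w0 and w1 R w4, but not w0 R w4.
So F validates K, D, T, S4; S5 would additionally require R to be Euclidean. The strongest is S4.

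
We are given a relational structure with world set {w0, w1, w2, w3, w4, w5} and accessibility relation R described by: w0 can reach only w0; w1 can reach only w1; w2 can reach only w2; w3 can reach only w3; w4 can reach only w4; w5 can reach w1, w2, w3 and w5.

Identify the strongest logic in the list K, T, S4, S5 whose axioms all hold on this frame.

Reflexive (axiom T): yes — every world is R-related to itself.
Transitive (axiom 4): yes — every two-step R-path is closed by a direct edge.
Euclidean (axiom 5): no — w5 R w1 and w5 R w2, but not w1 R w2.
So F validates K, T, S4; S5 would additionally require R to be Euclidean. The strongest is S4.

S4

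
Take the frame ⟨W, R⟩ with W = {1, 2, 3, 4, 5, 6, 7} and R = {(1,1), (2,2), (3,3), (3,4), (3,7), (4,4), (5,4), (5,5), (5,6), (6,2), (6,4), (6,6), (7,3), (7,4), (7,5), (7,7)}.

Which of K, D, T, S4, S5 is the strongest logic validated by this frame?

Serial (axiom D): yes — every world has a successor (e.g. 1 R 1).
Reflexive (axiom T): yes — every world is R-related to itself.
Transitive (axiom 4): no — 3 R 7 and 7 R 5, but not 3 R 5.
Euclidean (axiom 5): no — 3 R 4 and 3 R 7, but not 4 R 7.
So F validates K, D, T; S4 would additionally require R to be transitive. The strongest is T.

T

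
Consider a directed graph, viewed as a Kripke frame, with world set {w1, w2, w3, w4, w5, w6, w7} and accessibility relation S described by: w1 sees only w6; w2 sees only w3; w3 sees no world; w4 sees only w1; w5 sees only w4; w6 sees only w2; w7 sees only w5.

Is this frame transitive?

Transitive: no — w1 S w6 and w6 S w2, but not w1 S w2.

No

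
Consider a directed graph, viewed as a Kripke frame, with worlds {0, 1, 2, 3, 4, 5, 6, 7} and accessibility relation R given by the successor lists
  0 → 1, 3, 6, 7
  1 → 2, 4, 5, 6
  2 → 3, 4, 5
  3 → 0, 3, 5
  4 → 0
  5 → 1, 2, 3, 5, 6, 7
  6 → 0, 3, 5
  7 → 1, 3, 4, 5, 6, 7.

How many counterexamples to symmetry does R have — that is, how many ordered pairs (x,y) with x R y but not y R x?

13

Enumerating: (0,1), (0,7), (1,2), (1,4), (1,6), (2,3), (2,4), (4,0), (6,3), (7,1), (7,3), (7,4), (7,6).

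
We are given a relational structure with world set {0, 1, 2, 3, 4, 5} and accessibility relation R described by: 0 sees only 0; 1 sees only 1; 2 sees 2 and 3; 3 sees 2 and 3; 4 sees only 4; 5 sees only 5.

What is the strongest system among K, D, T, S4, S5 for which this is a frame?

Serial (axiom D): yes — every world has a successor (e.g. 0 R 0).
Reflexive (axiom T): yes — every world is R-related to itself.
Transitive (axiom 4): yes — every two-step R-path is closed by a direct edge.
Euclidean (axiom 5): yes — any two successors of a common world are R-related.
So F validates K, D, T, S4, S5. The strongest is S5.

S5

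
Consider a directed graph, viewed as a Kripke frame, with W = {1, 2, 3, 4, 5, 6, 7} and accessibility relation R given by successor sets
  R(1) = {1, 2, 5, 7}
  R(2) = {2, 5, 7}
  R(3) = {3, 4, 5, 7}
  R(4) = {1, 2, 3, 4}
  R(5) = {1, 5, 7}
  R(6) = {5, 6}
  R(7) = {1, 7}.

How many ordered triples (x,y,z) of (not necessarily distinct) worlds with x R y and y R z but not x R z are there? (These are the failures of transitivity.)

17

Enumerating: (2,5,1), (2,7,1), (3,4,1), (3,4,2), (3,5,1), (3,7,1), (4,1,5), (4,1,7), (4,2,5), (4,2,7), (4,3,5), (4,3,7), (5,1,2), (6,5,1), (6,5,7), (7,1,2), (7,1,5).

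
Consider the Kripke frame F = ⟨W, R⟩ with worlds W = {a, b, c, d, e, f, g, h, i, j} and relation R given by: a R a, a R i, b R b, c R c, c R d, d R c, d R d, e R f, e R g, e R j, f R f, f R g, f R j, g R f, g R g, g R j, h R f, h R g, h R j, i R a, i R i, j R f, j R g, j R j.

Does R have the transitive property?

Yes

Transitive: yes — every two-step R-path is closed by a direct edge.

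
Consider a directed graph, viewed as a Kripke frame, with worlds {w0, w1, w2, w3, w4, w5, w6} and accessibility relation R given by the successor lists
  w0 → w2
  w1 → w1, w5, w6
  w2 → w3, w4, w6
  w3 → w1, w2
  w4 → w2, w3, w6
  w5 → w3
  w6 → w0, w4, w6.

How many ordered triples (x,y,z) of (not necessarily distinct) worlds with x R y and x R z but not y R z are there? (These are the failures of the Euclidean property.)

25

Enumerating: (w0,w2,w2), (w1,w5,w1), (w1,w5,w5), (w1,w5,w6), (w1,w6,w1), (w1,w6,w5), (w2,w3,w3), (w2,w3,w4), (w2,w3,w6), (w2,w4,w4), (w2,w6,w3), (w3,w1,w2), … and 13 more.
Total: 25.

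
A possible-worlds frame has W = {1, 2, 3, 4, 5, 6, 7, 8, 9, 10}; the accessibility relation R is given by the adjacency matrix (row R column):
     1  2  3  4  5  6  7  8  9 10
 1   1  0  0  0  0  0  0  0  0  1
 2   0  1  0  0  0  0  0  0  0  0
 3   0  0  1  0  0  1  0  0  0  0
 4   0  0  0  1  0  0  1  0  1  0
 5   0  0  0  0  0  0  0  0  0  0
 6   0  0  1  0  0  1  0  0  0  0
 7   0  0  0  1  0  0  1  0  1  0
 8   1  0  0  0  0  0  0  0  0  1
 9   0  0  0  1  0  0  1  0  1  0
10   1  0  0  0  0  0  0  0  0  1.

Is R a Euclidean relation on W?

Yes

Euclidean: yes — any two successors of a common world are R-related.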